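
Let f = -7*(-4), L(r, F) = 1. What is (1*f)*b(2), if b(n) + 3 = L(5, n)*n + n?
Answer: 28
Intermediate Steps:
f = 28
b(n) = -3 + 2*n (b(n) = -3 + (1*n + n) = -3 + (n + n) = -3 + 2*n)
(1*f)*b(2) = (1*28)*(-3 + 2*2) = 28*(-3 + 4) = 28*1 = 28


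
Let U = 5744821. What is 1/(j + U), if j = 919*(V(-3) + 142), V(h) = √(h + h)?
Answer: 5875319/34519378419127 - 919*I*√6/34519378419127 ≈ 1.702e-7 - 6.5212e-11*I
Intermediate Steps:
V(h) = √2*√h (V(h) = √(2*h) = √2*√h)
j = 130498 + 919*I*√6 (j = 919*(√2*√(-3) + 142) = 919*(√2*(I*√3) + 142) = 919*(I*√6 + 142) = 919*(142 + I*√6) = 130498 + 919*I*√6 ≈ 1.305e+5 + 2251.1*I)
1/(j + U) = 1/((130498 + 919*I*√6) + 5744821) = 1/(5875319 + 919*I*√6)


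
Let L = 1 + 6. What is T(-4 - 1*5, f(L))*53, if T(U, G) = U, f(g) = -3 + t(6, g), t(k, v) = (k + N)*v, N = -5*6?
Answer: -477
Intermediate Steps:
N = -30
t(k, v) = v*(-30 + k) (t(k, v) = (k - 30)*v = (-30 + k)*v = v*(-30 + k))
L = 7
f(g) = -3 - 24*g (f(g) = -3 + g*(-30 + 6) = -3 + g*(-24) = -3 - 24*g)
T(-4 - 1*5, f(L))*53 = (-4 - 1*5)*53 = (-4 - 5)*53 = -9*53 = -477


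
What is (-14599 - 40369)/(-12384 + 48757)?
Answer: -54968/36373 ≈ -1.5112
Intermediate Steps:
(-14599 - 40369)/(-12384 + 48757) = -54968/36373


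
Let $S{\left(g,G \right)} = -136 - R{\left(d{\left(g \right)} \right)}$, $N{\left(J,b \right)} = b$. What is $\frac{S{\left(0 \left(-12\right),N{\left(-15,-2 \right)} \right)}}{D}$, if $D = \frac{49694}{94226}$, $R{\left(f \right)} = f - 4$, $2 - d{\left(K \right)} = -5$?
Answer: $- \frac{6548707}{24847} \approx -263.56$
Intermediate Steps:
$d{\left(K \right)} = 7$ ($d{\left(K \right)} = 2 - -5 = 2 + 5 = 7$)
$R{\left(f \right)} = -4 + f$ ($R{\left(f \right)} = f - 4 = -4 + f$)
$D = \frac{24847}{47113}$ ($D = 49694 \cdot \frac{1}{94226} = \frac{24847}{47113} \approx 0.52739$)
$S{\left(g,G \right)} = -139$ ($S{\left(g,G \right)} = -136 - \left(-4 + 7\right) = -136 - 3 = -139$)
$\frac{S{\left(0 \left(-12\right),N{\left(-15,-2 \right)} \right)}}{D} = - \frac{139}{\frac{24847}{47113}} = \left(-139\right) \frac{47113}{24847} = - \frac{6548707}{24847}$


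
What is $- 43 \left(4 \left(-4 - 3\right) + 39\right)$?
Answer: $-473$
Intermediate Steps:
$- 43 \left(4 \left(-4 - 3\right) + 39\right) = - 43 \left(4 \left(-7\right) + 39\right) = - 43 \left(-28 + 39\right) = \left(-43\right) 11 = -473$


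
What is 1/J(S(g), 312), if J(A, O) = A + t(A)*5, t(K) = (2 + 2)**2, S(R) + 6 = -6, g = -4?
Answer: 1/68 ≈ 0.014706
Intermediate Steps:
S(R) = -12 (S(R) = -6 - 6 = -12)
t(K) = 16 (t(K) = 4**2 = 16)
J(A, O) = 80 + A (J(A, O) = A + 16*5 = A + 80 = 80 + A)
1/J(S(g), 312) = 1/(80 - 12) = 1/68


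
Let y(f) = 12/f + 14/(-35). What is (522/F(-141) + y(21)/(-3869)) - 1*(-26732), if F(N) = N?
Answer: 170112385168/6364505 ≈ 26728.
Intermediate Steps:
y(f) = -2/5 + 12/f (y(f) = 12/f + 14*(-1/35) = 12/f - 2/5 = -2/5 + 12/f)
(522/F(-141) + y(21)/(-3869)) - 1*(-26732) = (522/(-141) + (-2/5 + 12/21)/(-3869)) - 1*(-26732) = (522*(-1/141) + (-2/5 + 12*(1/21))*(-1/3869)) + 26732 = (-174/47 + (-2/5 + 4/7)*(-1/3869)) + 26732 = (-174/47 + (6/35)*(-1/3869)) + 26732 = (-174/47 - 6/135415) + 26732 = -23562492/6364505 + 26732 = 170112385168/6364505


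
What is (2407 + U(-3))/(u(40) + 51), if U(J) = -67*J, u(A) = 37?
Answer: 326/11 ≈ 29.636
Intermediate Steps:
(2407 + U(-3))/(u(40) + 51) = (2407 - 67*(-3))/(37 + 51) = (2407 + 201)/88 = 2608*(1/88) = 326/11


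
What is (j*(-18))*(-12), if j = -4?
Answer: -864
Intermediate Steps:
(j*(-18))*(-12) = -4*(-18)*(-12) = 72*(-12) = -864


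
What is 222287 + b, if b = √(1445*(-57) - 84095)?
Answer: 222287 + 2*I*√41615 ≈ 2.2229e+5 + 408.0*I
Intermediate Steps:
b = 2*I*√41615 (b = √(-82365 - 84095) = √(-166460) = 2*I*√41615 ≈ 408.0*I)
222287 + b = 222287 + 2*I*√41615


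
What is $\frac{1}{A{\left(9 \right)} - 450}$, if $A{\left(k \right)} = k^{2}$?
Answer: $- \frac{1}{369} \approx -0.00271$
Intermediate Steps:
$\frac{1}{A{\left(9 \right)} - 450} = \frac{1}{9^{2} - 450} = \frac{1}{81 - 450} = \frac{1}{-369} = - \frac{1}{369}$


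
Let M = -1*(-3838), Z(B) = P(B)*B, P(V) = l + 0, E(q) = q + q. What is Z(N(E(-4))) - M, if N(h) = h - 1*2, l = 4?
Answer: -3878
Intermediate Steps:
E(q) = 2*q
N(h) = -2 + h (N(h) = h - 2 = -2 + h)
P(V) = 4 (P(V) = 4 + 0 = 4)
Z(B) = 4*B
M = 3838
Z(N(E(-4))) - M = 4*(-2 + 2*(-4)) - 1*3838 = 4*(-2 - 8) - 3838 = 4*(-10) - 3838 = -40 - 3838 = -3878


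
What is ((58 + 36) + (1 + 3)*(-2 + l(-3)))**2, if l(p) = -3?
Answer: 5476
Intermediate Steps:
((58 + 36) + (1 + 3)*(-2 + l(-3)))**2 = ((58 + 36) + (1 + 3)*(-2 - 3))**2 = (94 + 4*(-5))**2 = (94 - 20)**2 = 74**2 = 5476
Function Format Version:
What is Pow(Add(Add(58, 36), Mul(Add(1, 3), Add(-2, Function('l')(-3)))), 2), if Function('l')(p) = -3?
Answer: 5476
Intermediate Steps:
Pow(Add(Add(58, 36), Mul(Add(1, 3), Add(-2, Function('l')(-3)))), 2) = Pow(Add(Add(58, 36), Mul(Add(1, 3), Add(-2, -3))), 2) = Pow(Add(94, Mul(4, -5)), 2) = Pow(Add(94, -20), 2) = Pow(74, 2) = 5476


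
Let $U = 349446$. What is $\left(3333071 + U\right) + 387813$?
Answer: $4070330$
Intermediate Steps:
$\left(3333071 + U\right) + 387813 = \left(3333071 + 349446\right) + 387813 = 3682517 + 387813 = 4070330$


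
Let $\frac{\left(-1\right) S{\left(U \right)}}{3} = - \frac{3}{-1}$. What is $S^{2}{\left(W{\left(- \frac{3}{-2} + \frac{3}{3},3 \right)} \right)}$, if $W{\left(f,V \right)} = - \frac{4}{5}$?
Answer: $81$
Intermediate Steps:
$W{\left(f,V \right)} = - \frac{4}{5}$ ($W{\left(f,V \right)} = \left(-4\right) \frac{1}{5} = - \frac{4}{5}$)
$S{\left(U \right)} = -9$ ($S{\left(U \right)} = - 3 \left(- \frac{3}{-1}\right) = - 3 \left(\left(-3\right) \left(-1\right)\right) = \left(-3\right) 3 = -9$)
$S^{2}{\left(W{\left(- \frac{3}{-2} + \frac{3}{3},3 \right)} \right)} = \left(-9\right)^{2} = 81$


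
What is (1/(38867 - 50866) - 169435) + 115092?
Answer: -652061658/11999 ≈ -54343.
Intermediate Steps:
(1/(38867 - 50866) - 169435) + 115092 = (1/(-11999) - 169435) + 115092 = (-1/11999 - 169435) + 115092 = -2033050566/11999 + 115092 = -652061658/11999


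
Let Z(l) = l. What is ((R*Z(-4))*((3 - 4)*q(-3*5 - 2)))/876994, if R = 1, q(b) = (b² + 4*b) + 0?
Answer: 442/438497 ≈ 0.0010080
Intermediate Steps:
q(b) = b² + 4*b
((R*Z(-4))*((3 - 4)*q(-3*5 - 2)))/876994 = ((1*(-4))*((3 - 4)*((-3*5 - 2)*(4 + (-3*5 - 2)))))/876994 = -(-4)*(-15 - 2)*(4 + (-15 - 2))*(1/876994) = -(-4)*(-17*(4 - 17))*(1/876994) = -(-4)*(-17*(-13))*(1/876994) = -(-4)*221*(1/876994) = -4*(-221)*(1/876994) = 884*(1/876994) = 442/438497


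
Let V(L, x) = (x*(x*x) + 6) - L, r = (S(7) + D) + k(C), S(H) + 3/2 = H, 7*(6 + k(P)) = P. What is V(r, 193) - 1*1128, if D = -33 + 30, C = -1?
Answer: 100631141/14 ≈ 7.1879e+6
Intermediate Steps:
k(P) = -6 + P/7
S(H) = -3/2 + H
D = -3
r = -51/14 (r = ((-3/2 + 7) - 3) + (-6 + (⅐)*(-1)) = (11/2 - 3) + (-6 - ⅐) = 5/2 - 43/7 = -51/14 ≈ -3.6429)
V(L, x) = 6 + x³ - L (V(L, x) = (x*x² + 6) - L = (x³ + 6) - L = (6 + x³) - L = 6 + x³ - L)
V(r, 193) - 1*1128 = (6 + 193³ - 1*(-51/14)) - 1*1128 = (6 + 7189057 + 51/14) - 1128 = 100646933/14 - 1128 = 100631141/14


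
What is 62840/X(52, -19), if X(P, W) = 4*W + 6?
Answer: -6284/7 ≈ -897.71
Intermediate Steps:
X(P, W) = 6 + 4*W
62840/X(52, -19) = 62840/(6 + 4*(-19)) = 62840/(6 - 76) = 62840/(-70) = 62840*(-1/70) = -6284/7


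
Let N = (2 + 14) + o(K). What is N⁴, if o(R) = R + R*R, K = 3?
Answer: 614656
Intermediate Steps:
o(R) = R + R²
N = 28 (N = (2 + 14) + 3*(1 + 3) = 16 + 3*4 = 16 + 12 = 28)
N⁴ = 28⁴ = 614656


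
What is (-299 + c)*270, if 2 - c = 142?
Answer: -118530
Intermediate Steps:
c = -140 (c = 2 - 1*142 = 2 - 142 = -140)
(-299 + c)*270 = (-299 - 140)*270 = -439*270 = -118530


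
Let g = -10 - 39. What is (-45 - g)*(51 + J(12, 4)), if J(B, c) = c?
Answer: 220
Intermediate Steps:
g = -49
(-45 - g)*(51 + J(12, 4)) = (-45 - 1*(-49))*(51 + 4) = (-45 + 49)*55 = 4*55 = 220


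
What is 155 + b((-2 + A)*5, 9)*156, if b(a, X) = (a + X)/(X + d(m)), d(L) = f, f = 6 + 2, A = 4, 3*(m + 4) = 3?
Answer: 5599/17 ≈ 329.35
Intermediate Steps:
m = -3 (m = -4 + (⅓)*3 = -4 + 1 = -3)
f = 8
d(L) = 8
b(a, X) = (X + a)/(8 + X) (b(a, X) = (a + X)/(X + 8) = (X + a)/(8 + X))
155 + b((-2 + A)*5, 9)*156 = 155 + ((9 + (-2 + 4)*5)/(8 + 9))*156 = 155 + ((9 + 2*5)/17)*156 = 155 + ((9 + 10)/17)*156 = 155 + ((1/17)*19)*156 = 155 + (19/17)*156 = 155 + 2964/17 = 5599/17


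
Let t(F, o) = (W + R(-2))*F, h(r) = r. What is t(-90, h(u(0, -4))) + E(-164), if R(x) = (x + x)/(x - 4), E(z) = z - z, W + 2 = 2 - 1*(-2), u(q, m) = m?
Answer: -240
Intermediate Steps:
W = 2 (W = -2 + (2 - 1*(-2)) = -2 + (2 + 2) = -2 + 4 = 2)
E(z) = 0
R(x) = 2*x/(-4 + x) (R(x) = (2*x)/(-4 + x) = 2*x/(-4 + x))
t(F, o) = 8*F/3 (t(F, o) = (2 + 2*(-2)/(-4 - 2))*F = (2 + 2*(-2)/(-6))*F = (2 + 2*(-2)*(-1/6))*F = (2 + 2/3)*F = 8*F/3)
t(-90, h(u(0, -4))) + E(-164) = (8/3)*(-90) + 0 = -240 + 0 = -240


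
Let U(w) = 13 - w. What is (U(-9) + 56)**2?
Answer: 6084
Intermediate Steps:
(U(-9) + 56)**2 = ((13 - 1*(-9)) + 56)**2 = ((13 + 9) + 56)**2 = (22 + 56)**2 = 78**2 = 6084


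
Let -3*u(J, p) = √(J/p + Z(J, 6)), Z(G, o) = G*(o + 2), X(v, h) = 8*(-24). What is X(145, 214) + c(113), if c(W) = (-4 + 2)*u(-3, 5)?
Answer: -192 + 2*I*√615/15 ≈ -192.0 + 3.3066*I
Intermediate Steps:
X(v, h) = -192
Z(G, o) = G*(2 + o)
u(J, p) = -√(8*J + J/p)/3 (u(J, p) = -√(J/p + J*(2 + 6))/3 = -√(J/p + J*8)/3 = -√(J/p + 8*J)/3 = -√(8*J + J/p)/3)
c(W) = 2*I*√615/15 (c(W) = (-4 + 2)*(-I*√3*√(8 + 1/5)/3) = -(-2)*√(-3*(8 + ⅕))/3 = -(-2)*√(-3*41/5)/3 = -(-2)*√(-123/5)/3 = -(-2)*I*√615/5/3 = -(-2)*I*√615/15 = 2*I*√615/15)
X(145, 214) + c(113) = -192 + 2*I*√615/15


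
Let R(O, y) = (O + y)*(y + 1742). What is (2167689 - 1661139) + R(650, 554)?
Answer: 3270934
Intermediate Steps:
R(O, y) = (1742 + y)*(O + y) (R(O, y) = (O + y)*(1742 + y) = (1742 + y)*(O + y))
(2167689 - 1661139) + R(650, 554) = (2167689 - 1661139) + (554² + 1742*650 + 1742*554 + 650*554) = 506550 + (306916 + 1132300 + 965068 + 360100) = 506550 + 2764384 = 3270934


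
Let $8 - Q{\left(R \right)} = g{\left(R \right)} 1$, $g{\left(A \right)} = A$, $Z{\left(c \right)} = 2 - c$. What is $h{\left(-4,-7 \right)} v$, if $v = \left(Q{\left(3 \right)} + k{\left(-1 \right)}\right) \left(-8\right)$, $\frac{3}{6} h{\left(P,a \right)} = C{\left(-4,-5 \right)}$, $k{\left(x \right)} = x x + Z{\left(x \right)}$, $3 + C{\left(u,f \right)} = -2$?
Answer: $720$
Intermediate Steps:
$C{\left(u,f \right)} = -5$ ($C{\left(u,f \right)} = -3 - 2 = -5$)
$k{\left(x \right)} = 2 + x^{2} - x$ ($k{\left(x \right)} = x x - \left(-2 + x\right) = x^{2} - \left(-2 + x\right) = 2 + x^{2} - x$)
$h{\left(P,a \right)} = -10$ ($h{\left(P,a \right)} = 2 \left(-5\right) = -10$)
$Q{\left(R \right)} = 8 - R$ ($Q{\left(R \right)} = 8 - R 1 = 8 - R$)
$v = -72$ ($v = \left(\left(8 - 3\right) + \left(2 + \left(-1\right)^{2} - -1\right)\right) \left(-8\right) = \left(\left(8 - 3\right) + \left(2 + 1 + 1\right)\right) \left(-8\right) = \left(5 + 4\right) \left(-8\right) = 9 \left(-8\right) = -72$)
$h{\left(-4,-7 \right)} v = \left(-10\right) \left(-72\right) = 720$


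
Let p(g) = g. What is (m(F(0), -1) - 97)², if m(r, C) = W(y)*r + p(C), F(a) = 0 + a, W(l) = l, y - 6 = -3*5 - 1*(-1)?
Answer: 9604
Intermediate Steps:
y = -8 (y = 6 + (-3*5 - 1*(-1)) = 6 + (-15 + 1) = 6 - 14 = -8)
F(a) = a
m(r, C) = C - 8*r (m(r, C) = -8*r + C = C - 8*r)
(m(F(0), -1) - 97)² = ((-1 - 8*0) - 97)² = ((-1 + 0) - 97)² = (-1 - 97)² = (-98)² = 9604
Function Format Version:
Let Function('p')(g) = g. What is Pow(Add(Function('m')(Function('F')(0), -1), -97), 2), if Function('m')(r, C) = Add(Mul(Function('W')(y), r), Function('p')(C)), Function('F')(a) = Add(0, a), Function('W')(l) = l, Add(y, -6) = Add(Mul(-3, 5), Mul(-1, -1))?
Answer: 9604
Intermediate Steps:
y = -8 (y = Add(6, Add(Mul(-3, 5), Mul(-1, -1))) = Add(6, Add(-15, 1)) = Add(6, -14) = -8)
Function('F')(a) = a
Function('m')(r, C) = Add(C, Mul(-8, r)) (Function('m')(r, C) = Add(Mul(-8, r), C) = Add(C, Mul(-8, r)))
Pow(Add(Function('m')(Function('F')(0), -1), -97), 2) = Pow(Add(Add(-1, Mul(-8, 0)), -97), 2) = Pow(Add(Add(-1, 0), -97), 2) = Pow(Add(-1, -97), 2) = Pow(-98, 2) = 9604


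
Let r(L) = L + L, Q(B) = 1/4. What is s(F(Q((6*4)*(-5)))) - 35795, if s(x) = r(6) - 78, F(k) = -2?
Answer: -35861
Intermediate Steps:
Q(B) = 1/4
r(L) = 2*L
s(x) = -66 (s(x) = 2*6 - 78 = 12 - 78 = -66)
s(F(Q((6*4)*(-5)))) - 35795 = -66 - 35795 = -35861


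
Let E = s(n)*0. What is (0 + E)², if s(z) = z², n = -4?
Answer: 0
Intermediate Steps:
E = 0 (E = (-4)²*0 = 16*0 = 0)
(0 + E)² = (0 + 0)² = 0² = 0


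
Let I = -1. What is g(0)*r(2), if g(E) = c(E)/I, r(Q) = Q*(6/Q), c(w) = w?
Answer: 0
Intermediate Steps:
r(Q) = 6
g(E) = -E (g(E) = E/(-1) = E*(-1) = -E)
g(0)*r(2) = -1*0*6 = 0*6 = 0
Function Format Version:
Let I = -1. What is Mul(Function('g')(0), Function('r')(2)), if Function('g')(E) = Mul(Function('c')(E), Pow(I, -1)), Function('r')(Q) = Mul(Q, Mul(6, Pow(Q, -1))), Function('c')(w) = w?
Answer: 0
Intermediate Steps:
Function('r')(Q) = 6
Function('g')(E) = Mul(-1, E) (Function('g')(E) = Mul(E, Pow(-1, -1)) = Mul(E, -1) = Mul(-1, E))
Mul(Function('g')(0), Function('r')(2)) = Mul(Mul(-1, 0), 6) = Mul(0, 6) = 0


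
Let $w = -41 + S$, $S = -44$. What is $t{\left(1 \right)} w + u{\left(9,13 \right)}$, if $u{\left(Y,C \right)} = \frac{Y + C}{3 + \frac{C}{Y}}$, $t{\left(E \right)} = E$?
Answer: $- \frac{1601}{20} \approx -80.05$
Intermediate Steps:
$w = -85$ ($w = -41 - 44 = -85$)
$u{\left(Y,C \right)} = \frac{C + Y}{3 + \frac{C}{Y}}$
$t{\left(1 \right)} w + u{\left(9,13 \right)} = 1 \left(-85\right) + \frac{9 \left(13 + 9\right)}{13 + 3 \cdot 9} = -85 + 9 \frac{1}{13 + 27} \cdot 22 = -85 + 9 \cdot \frac{1}{40} \cdot 22 = -85 + \frac{99}{20} = - \frac{1601}{20}$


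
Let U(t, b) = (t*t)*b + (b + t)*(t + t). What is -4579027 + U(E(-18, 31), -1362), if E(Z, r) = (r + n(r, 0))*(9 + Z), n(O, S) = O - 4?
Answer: -373735339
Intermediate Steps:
n(O, S) = -4 + O
E(Z, r) = (-4 + 2*r)*(9 + Z) (E(Z, r) = (r + (-4 + r))*(9 + Z) = (-4 + 2*r)*(9 + Z))
U(t, b) = b*t² + 2*t*(b + t) (U(t, b) = t²*b + (b + t)*(2*t) = b*t² + 2*t*(b + t))
-4579027 + U(E(-18, 31), -1362) = -4579027 + (-36 + 18*31 - 18*31 - 18*(-4 + 31))*(2*(-1362) + 2*(-36 + 18*31 - 18*31 - 18*(-4 + 31)) - 1362*(-36 + 18*31 - 18*31 - 18*(-4 + 31))) = -4579027 + (-36 + 558 - 558 - 18*27)*(-2724 + 2*(-36 + 558 - 558 - 18*27) - 1362*(-36 + 558 - 558 - 18*27)) = -4579027 + (-36 + 558 - 558 - 486)*(-2724 + 2*(-36 + 558 - 558 - 486) - 1362*(-36 + 558 - 558 - 486)) = -4579027 - 522*(-2724 + 2*(-522) - 1362*(-522)) = -4579027 - 522*(-2724 - 1044 + 710964) = -4579027 - 522*707196 = -4579027 - 369156312 = -373735339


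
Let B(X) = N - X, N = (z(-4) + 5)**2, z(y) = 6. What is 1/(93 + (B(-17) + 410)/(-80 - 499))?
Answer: 579/53299 ≈ 0.010863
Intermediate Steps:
N = 121 (N = (6 + 5)**2 = 11**2 = 121)
B(X) = 121 - X
1/(93 + (B(-17) + 410)/(-80 - 499)) = 1/(93 + ((121 - 1*(-17)) + 410)/(-80 - 499)) = 1/(93 + ((121 + 17) + 410)/(-579)) = 1/(93 + (138 + 410)*(-1/579)) = 1/(93 + 548*(-1/579)) = 1/(93 - 548/579) = 1/(53299/579) = 579/53299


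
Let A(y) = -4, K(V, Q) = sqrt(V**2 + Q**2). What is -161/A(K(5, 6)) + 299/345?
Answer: 2467/60 ≈ 41.117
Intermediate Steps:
K(V, Q) = sqrt(Q**2 + V**2)
-161/A(K(5, 6)) + 299/345 = -161/(-4) + 299/345 = -161*(-1/4) + 299*(1/345) = 161/4 + 13/15 = 2467/60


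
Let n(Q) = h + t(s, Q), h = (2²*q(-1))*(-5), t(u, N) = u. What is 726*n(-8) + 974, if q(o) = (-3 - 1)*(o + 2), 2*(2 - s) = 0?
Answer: 60506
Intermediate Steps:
s = 2 (s = 2 - ½*0 = 2 + 0 = 2)
q(o) = -8 - 4*o (q(o) = -4*(2 + o) = -8 - 4*o)
h = 80 (h = (2²*(-8 - 4*(-1)))*(-5) = (4*(-8 + 4))*(-5) = (4*(-4))*(-5) = -16*(-5) = 80)
n(Q) = 82 (n(Q) = 80 + 2 = 82)
726*n(-8) + 974 = 726*82 + 974 = 59532 + 974 = 60506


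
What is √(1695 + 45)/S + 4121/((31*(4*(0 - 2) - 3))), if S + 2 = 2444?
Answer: -4121/341 + √435/1221 ≈ -12.068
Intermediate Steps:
S = 2442 (S = -2 + 2444 = 2442)
√(1695 + 45)/S + 4121/((31*(4*(0 - 2) - 3))) = √(1695 + 45)/2442 + 4121/((31*(4*(0 - 2) - 3))) = √1740*(1/2442) + 4121/((31*(4*(-2) - 3))) = (2*√435)*(1/2442) + 4121/((31*(-8 - 3))) = √435/1221 + 4121/((31*(-11))) = √435/1221 + 4121/(-341) = √435/1221 + 4121*(-1/341) = √435/1221 - 4121/341 = -4121/341 + √435/1221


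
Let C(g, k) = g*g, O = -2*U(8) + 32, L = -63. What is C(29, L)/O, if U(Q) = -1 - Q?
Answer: 841/50 ≈ 16.820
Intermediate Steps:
O = 50 (O = -2*(-1 - 1*8) + 32 = -2*(-1 - 8) + 32 = -2*(-9) + 32 = 18 + 32 = 50)
C(g, k) = g²
C(29, L)/O = 29²/50 = 841*(1/50) = 841/50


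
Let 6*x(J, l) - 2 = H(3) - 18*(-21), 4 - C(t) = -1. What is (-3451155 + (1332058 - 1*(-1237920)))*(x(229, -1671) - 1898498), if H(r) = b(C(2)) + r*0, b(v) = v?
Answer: 10037137379731/6 ≈ 1.6729e+12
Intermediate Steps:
C(t) = 5 (C(t) = 4 - 1*(-1) = 4 + 1 = 5)
H(r) = 5 (H(r) = 5 + r*0 = 5 + 0 = 5)
x(J, l) = 385/6 (x(J, l) = 1/3 + (5 - 18*(-21))/6 = 1/3 + (5 + 378)/6 = 1/3 + (1/6)*383 = 1/3 + 383/6 = 385/6)
(-3451155 + (1332058 - 1*(-1237920)))*(x(229, -1671) - 1898498) = (-3451155 + (1332058 - 1*(-1237920)))*(385/6 - 1898498) = (-3451155 + (1332058 + 1237920))*(-11390603/6) = (-3451155 + 2569978)*(-11390603/6) = -881177*(-11390603/6) = 10037137379731/6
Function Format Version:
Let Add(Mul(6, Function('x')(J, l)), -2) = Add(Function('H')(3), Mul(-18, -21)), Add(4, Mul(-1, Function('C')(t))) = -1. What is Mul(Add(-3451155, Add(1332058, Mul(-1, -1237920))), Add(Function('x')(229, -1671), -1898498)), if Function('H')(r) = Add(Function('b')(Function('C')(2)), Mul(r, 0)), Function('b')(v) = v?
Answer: Rational(10037137379731, 6) ≈ 1.6729e+12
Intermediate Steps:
Function('C')(t) = 5 (Function('C')(t) = Add(4, Mul(-1, -1)) = Add(4, 1) = 5)
Function('H')(r) = 5 (Function('H')(r) = Add(5, Mul(r, 0)) = Add(5, 0) = 5)
Function('x')(J, l) = Rational(385, 6) (Function('x')(J, l) = Add(Rational(1, 3), Mul(Rational(1, 6), Add(5, Mul(-18, -21)))) = Add(Rational(1, 3), Mul(Rational(1, 6), Add(5, 378))) = Add(Rational(1, 3), Mul(Rational(1, 6), 383)) = Add(Rational(1, 3), Rational(383, 6)) = Rational(385, 6))
Mul(Add(-3451155, Add(1332058, Mul(-1, -1237920))), Add(Function('x')(229, -1671), -1898498)) = Mul(Add(-3451155, Add(1332058, Mul(-1, -1237920))), Add(Rational(385, 6), -1898498)) = Mul(Add(-3451155, Add(1332058, 1237920)), Rational(-11390603, 6)) = Mul(Add(-3451155, 2569978), Rational(-11390603, 6)) = Mul(-881177, Rational(-11390603, 6)) = Rational(10037137379731, 6)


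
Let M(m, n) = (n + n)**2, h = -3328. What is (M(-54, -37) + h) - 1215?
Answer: 933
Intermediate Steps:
M(m, n) = 4*n**2 (M(m, n) = (2*n)**2 = 4*n**2)
(M(-54, -37) + h) - 1215 = (4*(-37)**2 - 3328) - 1215 = (4*1369 - 3328) - 1215 = (5476 - 3328) - 1215 = 2148 - 1215 = 933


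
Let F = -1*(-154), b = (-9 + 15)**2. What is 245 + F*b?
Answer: 5789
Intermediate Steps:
b = 36 (b = 6**2 = 36)
F = 154
245 + F*b = 245 + 154*36 = 245 + 5544 = 5789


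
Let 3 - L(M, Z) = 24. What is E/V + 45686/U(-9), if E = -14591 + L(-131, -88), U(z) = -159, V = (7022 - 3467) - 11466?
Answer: -2258482/7911 ≈ -285.49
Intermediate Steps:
L(M, Z) = -21 (L(M, Z) = 3 - 1*24 = 3 - 24 = -21)
V = -7911 (V = 3555 - 11466 = -7911)
E = -14612 (E = -14591 - 21 = -14612)
E/V + 45686/U(-9) = -14612/(-7911) + 45686/(-159) = -14612*(-1/7911) + 45686*(-1/159) = 14612/7911 - 862/3 = -2258482/7911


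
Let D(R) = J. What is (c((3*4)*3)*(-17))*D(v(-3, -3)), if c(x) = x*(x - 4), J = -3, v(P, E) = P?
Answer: 58752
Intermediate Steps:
D(R) = -3
c(x) = x*(-4 + x)
(c((3*4)*3)*(-17))*D(v(-3, -3)) = ((((3*4)*3)*(-4 + (3*4)*3))*(-17))*(-3) = (((12*3)*(-4 + 12*3))*(-17))*(-3) = ((36*(-4 + 36))*(-17))*(-3) = ((36*32)*(-17))*(-3) = (1152*(-17))*(-3) = -19584*(-3) = 58752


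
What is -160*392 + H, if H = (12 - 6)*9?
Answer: -62666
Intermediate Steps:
H = 54 (H = 6*9 = 54)
-160*392 + H = -160*392 + 54 = -62720 + 54 = -62666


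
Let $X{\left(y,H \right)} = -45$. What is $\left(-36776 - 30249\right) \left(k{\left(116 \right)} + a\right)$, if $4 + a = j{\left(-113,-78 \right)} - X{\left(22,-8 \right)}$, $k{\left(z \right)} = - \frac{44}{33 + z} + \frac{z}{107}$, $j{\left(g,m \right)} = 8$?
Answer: $- \frac{53203305575}{15943} \approx -3.3371 \cdot 10^{6}$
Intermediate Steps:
$k{\left(z \right)} = - \frac{44}{33 + z} + \frac{z}{107}$ ($k{\left(z \right)} = - \frac{44}{33 + z} + z \frac{1}{107} = - \frac{44}{33 + z} + \frac{z}{107}$)
$a = 49$ ($a = -4 + \left(8 - -45\right) = -4 + \left(8 + 45\right) = -4 + 53 = 49$)
$\left(-36776 - 30249\right) \left(k{\left(116 \right)} + a\right) = \left(-36776 - 30249\right) \left(\frac{-4708 + 116^{2} + 33 \cdot 116}{107 \left(33 + 116\right)} + 49\right) = - 67025 \left(\frac{-4708 + 13456 + 3828}{107 \cdot 149} + 49\right) = - 67025 \left(\frac{1}{107} \cdot \frac{1}{149} \cdot 12576 + 49\right) = - 67025 \left(\frac{12576}{15943} + 49\right) = \left(-67025\right) \frac{793783}{15943} = - \frac{53203305575}{15943}$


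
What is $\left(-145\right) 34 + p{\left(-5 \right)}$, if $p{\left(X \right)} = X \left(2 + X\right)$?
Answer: $-4915$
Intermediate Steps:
$\left(-145\right) 34 + p{\left(-5 \right)} = \left(-145\right) 34 - 5 \left(2 - 5\right) = -4930 - -15 = -4930 + 15 = -4915$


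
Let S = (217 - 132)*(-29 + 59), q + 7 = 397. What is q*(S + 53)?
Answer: 1015170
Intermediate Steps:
q = 390 (q = -7 + 397 = 390)
S = 2550 (S = 85*30 = 2550)
q*(S + 53) = 390*(2550 + 53) = 390*2603 = 1015170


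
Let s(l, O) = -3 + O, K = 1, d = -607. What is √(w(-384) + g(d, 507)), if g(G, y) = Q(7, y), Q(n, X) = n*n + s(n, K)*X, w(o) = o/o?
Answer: 2*I*√241 ≈ 31.048*I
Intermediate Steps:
w(o) = 1
Q(n, X) = n² - 2*X (Q(n, X) = n*n + (-3 + 1)*X = n² - 2*X)
g(G, y) = 49 - 2*y (g(G, y) = 7² - 2*y = 49 - 2*y)
√(w(-384) + g(d, 507)) = √(1 + (49 - 2*507)) = √(1 + (49 - 1014)) = √(1 - 965) = √(-964) = 2*I*√241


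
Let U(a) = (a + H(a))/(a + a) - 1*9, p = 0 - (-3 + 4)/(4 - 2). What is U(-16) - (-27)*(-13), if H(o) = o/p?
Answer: -721/2 ≈ -360.50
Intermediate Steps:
p = -½ (p = 0 - 1/2 = 0 - 1*½ = 0 - ½ = -½ ≈ -0.50000)
H(o) = -2*o (H(o) = o/(-½) = o*(-2) = -2*o)
U(a) = -19/2 (U(a) = (a - 2*a)/(a + a) - 1*9 = (-a)/((2*a)) - 9 = (-a)*(1/(2*a)) - 9 = -½ - 9 = -19/2)
U(-16) - (-27)*(-13) = -19/2 - (-27)*(-13) = -19/2 - 1*351 = -19/2 - 351 = -721/2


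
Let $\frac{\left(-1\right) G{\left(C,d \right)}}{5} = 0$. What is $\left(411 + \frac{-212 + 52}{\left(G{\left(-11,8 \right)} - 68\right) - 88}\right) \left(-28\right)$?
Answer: $- \frac{449932}{39} \approx -11537.0$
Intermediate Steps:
$G{\left(C,d \right)} = 0$ ($G{\left(C,d \right)} = \left(-5\right) 0 = 0$)
$\left(411 + \frac{-212 + 52}{\left(G{\left(-11,8 \right)} - 68\right) - 88}\right) \left(-28\right) = \left(411 + \frac{-212 + 52}{\left(0 - 68\right) - 88}\right) \left(-28\right) = \left(411 - \frac{160}{\left(0 - 68\right) - 88}\right) \left(-28\right) = \left(411 - \frac{160}{-68 - 88}\right) \left(-28\right) = \left(411 - \frac{160}{-156}\right) \left(-28\right) = \left(411 - - \frac{40}{39}\right) \left(-28\right) = \left(411 + \frac{40}{39}\right) \left(-28\right) = \frac{16069}{39} \left(-28\right) = - \frac{449932}{39}$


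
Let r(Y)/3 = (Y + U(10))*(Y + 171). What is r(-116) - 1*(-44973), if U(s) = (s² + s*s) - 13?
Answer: 56688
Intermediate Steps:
U(s) = -13 + 2*s² (U(s) = (s² + s²) - 13 = 2*s² - 13 = -13 + 2*s²)
r(Y) = 3*(171 + Y)*(187 + Y) (r(Y) = 3*((Y + (-13 + 2*10²))*(Y + 171)) = 3*((Y + (-13 + 2*100))*(171 + Y)) = 3*((Y + (-13 + 200))*(171 + Y)) = 3*((Y + 187)*(171 + Y)) = 3*((187 + Y)*(171 + Y)) = 3*((171 + Y)*(187 + Y)) = 3*(171 + Y)*(187 + Y))
r(-116) - 1*(-44973) = (95931 + 3*(-116)² + 1074*(-116)) - 1*(-44973) = (95931 + 3*13456 - 124584) + 44973 = (95931 + 40368 - 124584) + 44973 = 11715 + 44973 = 56688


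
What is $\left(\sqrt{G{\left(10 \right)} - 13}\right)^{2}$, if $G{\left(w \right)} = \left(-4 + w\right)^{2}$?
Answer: $23$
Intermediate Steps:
$\left(\sqrt{G{\left(10 \right)} - 13}\right)^{2} = \left(\sqrt{\left(-4 + 10\right)^{2} - 13}\right)^{2} = \left(\sqrt{6^{2} - 13}\right)^{2} = \left(\sqrt{36 - 13}\right)^{2} = \left(\sqrt{23}\right)^{2} = 23$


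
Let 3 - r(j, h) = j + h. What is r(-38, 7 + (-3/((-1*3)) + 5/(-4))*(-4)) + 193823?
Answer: 193856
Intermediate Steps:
r(j, h) = 3 - h - j (r(j, h) = 3 - (j + h) = 3 - (h + j) = 3 + (-h - j) = 3 - h - j)
r(-38, 7 + (-3/((-1*3)) + 5/(-4))*(-4)) + 193823 = (3 - (7 + (-3/((-1*3)) + 5/(-4))*(-4)) - 1*(-38)) + 193823 = (3 - (7 + (-3/(-3) + 5*(-¼))*(-4)) + 38) + 193823 = (3 - (7 + (-3*(-⅓) - 5/4)*(-4)) + 38) + 193823 = (3 - (7 + (1 - 5/4)*(-4)) + 38) + 193823 = (3 - (7 - ¼*(-4)) + 38) + 193823 = (3 - (7 + 1) + 38) + 193823 = (3 - 1*8 + 38) + 193823 = (3 - 8 + 38) + 193823 = 33 + 193823 = 193856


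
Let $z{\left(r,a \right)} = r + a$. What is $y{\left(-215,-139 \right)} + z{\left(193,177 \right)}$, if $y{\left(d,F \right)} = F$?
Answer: $231$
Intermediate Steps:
$z{\left(r,a \right)} = a + r$
$y{\left(-215,-139 \right)} + z{\left(193,177 \right)} = -139 + \left(177 + 193\right) = -139 + 370 = 231$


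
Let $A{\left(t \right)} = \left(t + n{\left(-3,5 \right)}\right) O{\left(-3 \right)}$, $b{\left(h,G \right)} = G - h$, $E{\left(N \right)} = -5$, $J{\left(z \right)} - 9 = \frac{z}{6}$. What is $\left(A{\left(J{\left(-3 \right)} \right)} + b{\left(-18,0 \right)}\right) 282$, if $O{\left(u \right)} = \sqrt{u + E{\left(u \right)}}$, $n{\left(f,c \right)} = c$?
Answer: $5076 + 7614 i \sqrt{2} \approx 5076.0 + 10768.0 i$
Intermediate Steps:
$J{\left(z \right)} = 9 + \frac{z}{6}$
$O{\left(u \right)} = \sqrt{-5 + u}$ ($O{\left(u \right)} = \sqrt{u - 5} = \sqrt{-5 + u}$)
$A{\left(t \right)} = 2 i \sqrt{2} \left(5 + t\right)$ ($A{\left(t \right)} = \left(t + 5\right) \sqrt{-5 - 3} = \left(5 + t\right) \sqrt{-8} = \left(5 + t\right) 2 i \sqrt{2} = 2 i \sqrt{2} \left(5 + t\right)$)
$\left(A{\left(J{\left(-3 \right)} \right)} + b{\left(-18,0 \right)}\right) 282 = \left(2 i \sqrt{2} \left(5 + \left(9 + \frac{1}{6} \left(-3\right)\right)\right) + \left(0 - -18\right)\right) 282 = \left(2 i \sqrt{2} \left(5 + \left(9 - \frac{1}{2}\right)\right) + \left(0 + 18\right)\right) 282 = \left(2 i \sqrt{2} \left(5 + \frac{17}{2}\right) + 18\right) 282 = \left(2 i \sqrt{2} \cdot \frac{27}{2} + 18\right) 282 = \left(27 i \sqrt{2} + 18\right) 282 = \left(18 + 27 i \sqrt{2}\right) 282 = 5076 + 7614 i \sqrt{2}$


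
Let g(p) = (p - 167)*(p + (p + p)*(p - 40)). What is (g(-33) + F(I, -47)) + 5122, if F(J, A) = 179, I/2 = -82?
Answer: -951699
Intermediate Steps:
I = -164 (I = 2*(-82) = -164)
g(p) = (-167 + p)*(p + 2*p*(-40 + p)) (g(p) = (-167 + p)*(p + (2*p)*(-40 + p)) = (-167 + p)*(p + 2*p*(-40 + p)))
(g(-33) + F(I, -47)) + 5122 = (-33*(13193 - 413*(-33) + 2*(-33)²) + 179) + 5122 = (-33*(13193 + 13629 + 2*1089) + 179) + 5122 = (-33*(13193 + 13629 + 2178) + 179) + 5122 = (-33*29000 + 179) + 5122 = (-957000 + 179) + 5122 = -956821 + 5122 = -951699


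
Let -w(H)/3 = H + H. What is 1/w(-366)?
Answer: 1/2196 ≈ 0.00045537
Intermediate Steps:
w(H) = -6*H (w(H) = -3*(H + H) = -6*H)
1/w(-366) = 1/(-6*(-366)) = 1/2196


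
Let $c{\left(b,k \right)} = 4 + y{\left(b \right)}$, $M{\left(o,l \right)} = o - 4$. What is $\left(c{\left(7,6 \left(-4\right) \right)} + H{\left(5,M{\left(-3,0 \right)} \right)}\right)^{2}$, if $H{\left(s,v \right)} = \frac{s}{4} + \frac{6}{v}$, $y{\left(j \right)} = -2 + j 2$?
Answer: $\frac{210681}{784} \approx 268.73$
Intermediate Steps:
$M{\left(o,l \right)} = -4 + o$ ($M{\left(o,l \right)} = o - 4 = -4 + o$)
$y{\left(j \right)} = -2 + 2 j$
$H{\left(s,v \right)} = \frac{6}{v} + \frac{s}{4}$ ($H{\left(s,v \right)} = s \frac{1}{4} + \frac{6}{v} = \frac{s}{4} + \frac{6}{v} = \frac{6}{v} + \frac{s}{4}$)
$c{\left(b,k \right)} = 2 + 2 b$ ($c{\left(b,k \right)} = 4 + \left(-2 + 2 b\right) = 2 + 2 b$)
$\left(c{\left(7,6 \left(-4\right) \right)} + H{\left(5,M{\left(-3,0 \right)} \right)}\right)^{2} = \left(\left(2 + 2 \cdot 7\right) + \left(\frac{6}{-4 - 3} + \frac{1}{4} \cdot 5\right)\right)^{2} = \left(\left(2 + 14\right) + \left(\frac{6}{-7} + \frac{5}{4}\right)\right)^{2} = \left(16 + \left(6 \left(- \frac{1}{7}\right) + \frac{5}{4}\right)\right)^{2} = \left(16 + \left(- \frac{6}{7} + \frac{5}{4}\right)\right)^{2} = \left(16 + \frac{11}{28}\right)^{2} = \left(\frac{459}{28}\right)^{2} = \frac{210681}{784}$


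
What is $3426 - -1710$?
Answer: $5136$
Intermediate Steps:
$3426 - -1710 = 3426 + 1710 = 5136$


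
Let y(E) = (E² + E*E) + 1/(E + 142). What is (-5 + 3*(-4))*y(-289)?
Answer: -417437941/147 ≈ -2.8397e+6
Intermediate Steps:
y(E) = 1/(142 + E) + 2*E² (y(E) = (E² + E²) + 1/(142 + E) = 2*E² + 1/(142 + E) = 1/(142 + E) + 2*E²)
(-5 + 3*(-4))*y(-289) = (-5 + 3*(-4))*((1 + 2*(-289)³ + 284*(-289)²)/(142 - 289)) = (-5 - 12)*((1 + 2*(-24137569) + 284*83521)/(-147)) = -(-17)*(1 - 48275138 + 23719964)/147 = -(-17)*(-24555173)/147 = -17*24555173/147 = -417437941/147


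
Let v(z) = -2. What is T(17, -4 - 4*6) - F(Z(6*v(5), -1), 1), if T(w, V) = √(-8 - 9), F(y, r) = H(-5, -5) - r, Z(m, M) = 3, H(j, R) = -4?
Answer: 5 + I*√17 ≈ 5.0 + 4.1231*I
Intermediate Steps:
F(y, r) = -4 - r
T(w, V) = I*√17 (T(w, V) = √(-17) = I*√17)
T(17, -4 - 4*6) - F(Z(6*v(5), -1), 1) = I*√17 - (-4 - 1*1) = I*√17 - (-4 - 1) = I*√17 - 1*(-5) = I*√17 + 5 = 5 + I*√17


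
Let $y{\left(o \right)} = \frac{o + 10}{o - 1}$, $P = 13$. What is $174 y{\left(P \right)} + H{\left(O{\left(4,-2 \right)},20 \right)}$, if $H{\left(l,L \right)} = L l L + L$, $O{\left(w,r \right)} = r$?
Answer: $- \frac{893}{2} \approx -446.5$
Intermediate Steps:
$y{\left(o \right)} = \frac{10 + o}{-1 + o}$
$H{\left(l,L \right)} = L + l L^{2}$ ($H{\left(l,L \right)} = l L^{2} + L = L + l L^{2}$)
$174 y{\left(P \right)} + H{\left(O{\left(4,-2 \right)},20 \right)} = 174 \frac{10 + 13}{-1 + 13} + 20 \left(1 + 20 \left(-2\right)\right) = 174 \cdot \frac{1}{12} \cdot 23 + 20 \left(1 - 40\right) = 174 \cdot \frac{1}{12} \cdot 23 + 20 \left(-39\right) = 174 \cdot \frac{23}{12} - 780 = \frac{667}{2} - 780 = - \frac{893}{2}$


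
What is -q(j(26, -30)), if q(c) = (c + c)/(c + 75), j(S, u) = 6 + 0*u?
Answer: -4/27 ≈ -0.14815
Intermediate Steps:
j(S, u) = 6 (j(S, u) = 6 + 0 = 6)
q(c) = 2*c/(75 + c) (q(c) = (2*c)/(75 + c) = 2*c/(75 + c))
-q(j(26, -30)) = -2*6/(75 + 6) = -2*6/81 = -1*4/27 = -4/27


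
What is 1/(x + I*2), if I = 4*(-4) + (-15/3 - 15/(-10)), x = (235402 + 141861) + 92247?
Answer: 1/469471 ≈ 2.1301e-6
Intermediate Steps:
x = 469510 (x = 377263 + 92247 = 469510)
I = -39/2 (I = -16 + (-15*⅓ - 15*(-⅒)) = -16 + (-5 + 3/2) = -16 - 7/2 = -39/2 ≈ -19.500)
1/(x + I*2) = 1/(469510 - 39/2*2) = 1/(469510 - 39) = 1/469471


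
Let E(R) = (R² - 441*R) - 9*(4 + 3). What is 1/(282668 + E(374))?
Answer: 1/257547 ≈ 3.8828e-6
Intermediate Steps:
E(R) = -63 + R² - 441*R (E(R) = (R² - 441*R) - 9*7 = (R² - 441*R) - 63 = -63 + R² - 441*R)
1/(282668 + E(374)) = 1/(282668 + (-63 + 374² - 441*374)) = 1/(282668 + (-63 + 139876 - 164934)) = 1/(282668 - 25121) = 1/257547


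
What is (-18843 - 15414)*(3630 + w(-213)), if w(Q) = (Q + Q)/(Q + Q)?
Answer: -124387167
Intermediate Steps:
w(Q) = 1 (w(Q) = (2*Q)/((2*Q)) = (2*Q)*(1/(2*Q)) = 1)
(-18843 - 15414)*(3630 + w(-213)) = (-18843 - 15414)*(3630 + 1) = -34257*3631 = -124387167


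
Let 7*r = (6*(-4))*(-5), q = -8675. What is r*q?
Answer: -1041000/7 ≈ -1.4871e+5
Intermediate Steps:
r = 120/7 (r = ((6*(-4))*(-5))/7 = (-24*(-5))/7 = (⅐)*120 = 120/7 ≈ 17.143)
r*q = (120/7)*(-8675) = -1041000/7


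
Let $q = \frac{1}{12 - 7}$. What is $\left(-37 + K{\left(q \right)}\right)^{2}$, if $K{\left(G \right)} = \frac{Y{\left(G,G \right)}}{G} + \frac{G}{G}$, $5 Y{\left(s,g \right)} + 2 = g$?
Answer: $\frac{35721}{25} \approx 1428.8$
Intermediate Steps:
$q = \frac{1}{5} \approx 0.2$
$Y{\left(s,g \right)} = - \frac{2}{5} + \frac{g}{5}$
$K{\left(G \right)} = 1 + \frac{- \frac{2}{5} + \frac{G}{5}}{G}$ ($K{\left(G \right)} = \frac{- \frac{2}{5} + \frac{G}{5}}{G} + \frac{G}{G} = \frac{- \frac{2}{5} + \frac{G}{5}}{G} + 1 = 1 + \frac{- \frac{2}{5} + \frac{G}{5}}{G}$)
$\left(-37 + K{\left(q \right)}\right)^{2} = \left(-37 + \frac{2 \frac{1}{\frac{1}{5}} \left(-1 + 3 \cdot \frac{1}{5}\right)}{5}\right)^{2} = \left(-37 + \frac{2}{5} \cdot 5 \left(-1 + \frac{3}{5}\right)\right)^{2} = \left(-37 + \frac{2}{5} \cdot 5 \left(- \frac{2}{5}\right)\right)^{2} = \left(-37 - \frac{4}{5}\right)^{2} = \left(- \frac{189}{5}\right)^{2} = \frac{35721}{25}$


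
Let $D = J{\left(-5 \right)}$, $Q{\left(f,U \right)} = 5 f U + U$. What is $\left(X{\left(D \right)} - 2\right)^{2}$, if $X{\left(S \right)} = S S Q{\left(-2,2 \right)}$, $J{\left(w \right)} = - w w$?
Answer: $126607504$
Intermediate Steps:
$Q{\left(f,U \right)} = U + 5 U f$ ($Q{\left(f,U \right)} = 5 U f + U = U + 5 U f$)
$J{\left(w \right)} = - w^{2}$
$D = -25$ ($D = - \left(-5\right)^{2} = \left(-1\right) 25 = -25$)
$X{\left(S \right)} = - 18 S^{2}$ ($X{\left(S \right)} = S S 2 \left(1 + 5 \left(-2\right)\right) = S^{2} \cdot 2 \left(1 - 10\right) = S^{2} \cdot 2 \left(-9\right) = S^{2} \left(-18\right) = - 18 S^{2}$)
$\left(X{\left(D \right)} - 2\right)^{2} = \left(- 18 \left(-25\right)^{2} - 2\right)^{2} = \left(\left(-18\right) 625 - 2\right)^{2} = \left(-11250 - 2\right)^{2} = \left(-11252\right)^{2} = 126607504$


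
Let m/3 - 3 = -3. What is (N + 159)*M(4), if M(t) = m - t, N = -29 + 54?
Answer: -736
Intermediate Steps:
m = 0 (m = 9 + 3*(-3) = 9 - 9 = 0)
N = 25
M(t) = -t (M(t) = 0 - t = -t)
(N + 159)*M(4) = (25 + 159)*(-1*4) = 184*(-4) = -736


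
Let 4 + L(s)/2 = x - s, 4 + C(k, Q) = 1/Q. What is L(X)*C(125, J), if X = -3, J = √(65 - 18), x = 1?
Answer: 0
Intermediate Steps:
J = √47 ≈ 6.8557
C(k, Q) = -4 + 1/Q
L(s) = -6 - 2*s (L(s) = -8 + 2*(1 - s) = -8 + (2 - 2*s) = -6 - 2*s)
L(X)*C(125, J) = (-6 - 2*(-3))*(-4 + 1/(√47)) = (-6 + 6)*(-4 + √47/47) = 0*(-4 + √47/47) = 0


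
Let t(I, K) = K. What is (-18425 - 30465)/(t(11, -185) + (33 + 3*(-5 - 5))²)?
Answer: 24445/88 ≈ 277.78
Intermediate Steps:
(-18425 - 30465)/(t(11, -185) + (33 + 3*(-5 - 5))²) = (-18425 - 30465)/(-185 + (33 + 3*(-5 - 5))²) = -48890/(-185 + (33 + 3*(-10))²) = -48890/(-185 + (33 - 30)²) = -48890/(-185 + 3²) = -48890/(-185 + 9) = -48890/(-176) = -48890*(-1/176) = 24445/88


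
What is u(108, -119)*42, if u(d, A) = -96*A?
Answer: 479808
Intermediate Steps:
u(108, -119)*42 = -96*(-119)*42 = 11424*42 = 479808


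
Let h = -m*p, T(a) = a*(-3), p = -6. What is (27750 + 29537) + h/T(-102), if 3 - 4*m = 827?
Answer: 2921431/51 ≈ 57283.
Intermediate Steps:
m = -206 (m = ¾ - ¼*827 = ¾ - 827/4 = -206)
T(a) = -3*a
h = -1236 (h = -(-206)*(-6) = -1*1236 = -1236)
(27750 + 29537) + h/T(-102) = (27750 + 29537) - 1236/((-3*(-102))) = 57287 - 1236/306 = 57287 - 1236*1/306 = 57287 - 206/51 = 2921431/51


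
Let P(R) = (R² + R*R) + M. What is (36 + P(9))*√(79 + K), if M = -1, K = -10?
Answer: 197*√69 ≈ 1636.4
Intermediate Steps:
P(R) = -1 + 2*R² (P(R) = (R² + R*R) - 1 = (R² + R²) - 1 = 2*R² - 1 = -1 + 2*R²)
(36 + P(9))*√(79 + K) = (36 + (-1 + 2*9²))*√(79 - 10) = (36 + (-1 + 2*81))*√69 = (36 + (-1 + 162))*√69 = (36 + 161)*√69 = 197*√69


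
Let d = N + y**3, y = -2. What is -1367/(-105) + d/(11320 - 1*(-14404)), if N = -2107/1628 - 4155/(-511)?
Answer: 4179100043537/321000020880 ≈ 13.019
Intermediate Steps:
N = 5687663/831908 (N = -2107*1/1628 - 4155*(-1/511) = -2107/1628 + 4155/511 = 5687663/831908 ≈ 6.8369)
d = -967601/831908 (d = 5687663/831908 + (-2)**3 = 5687663/831908 - 8 = -967601/831908 ≈ -1.1631)
-1367/(-105) + d/(11320 - 1*(-14404)) = -1367/(-105) - 967601/(831908*(11320 - 1*(-14404))) = -1367*(-1/105) - 967601/(831908*(11320 + 14404)) = 1367/105 - 967601/831908/25724 = 1367/105 - 967601/831908*1/25724 = 1367/105 - 967601/21400001392 = 4179100043537/321000020880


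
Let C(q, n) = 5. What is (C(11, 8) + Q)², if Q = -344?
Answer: 114921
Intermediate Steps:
(C(11, 8) + Q)² = (5 - 344)² = (-339)² = 114921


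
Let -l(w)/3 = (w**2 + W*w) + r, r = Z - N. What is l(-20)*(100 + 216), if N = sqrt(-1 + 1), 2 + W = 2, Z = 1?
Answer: -380148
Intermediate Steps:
W = 0 (W = -2 + 2 = 0)
N = 0 (N = sqrt(0) = 0)
r = 1 (r = 1 - 1*0 = 1 + 0 = 1)
l(w) = -3 - 3*w**2 (l(w) = -3*((w**2 + 0*w) + 1) = -3*((w**2 + 0) + 1) = -3*(w**2 + 1) = -3*(1 + w**2) = -3 - 3*w**2)
l(-20)*(100 + 216) = (-3 - 3*(-20)**2)*(100 + 216) = (-3 - 3*400)*316 = (-3 - 1200)*316 = -1203*316 = -380148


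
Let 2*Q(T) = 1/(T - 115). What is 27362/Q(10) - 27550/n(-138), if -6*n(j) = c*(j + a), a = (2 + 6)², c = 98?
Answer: -10417575585/1813 ≈ -5.7460e+6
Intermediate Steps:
Q(T) = 1/(2*(-115 + T)) (Q(T) = 1/(2*(T - 115)) = 1/(2*(-115 + T)))
a = 64 (a = 8² = 64)
n(j) = -3136/3 - 49*j/3 (n(j) = -49*(j + 64)/3 = -49*(64 + j)/3 = -(6272 + 98*j)/6 = -3136/3 - 49*j/3)
27362/Q(10) - 27550/n(-138) = 27362/((1/(2*(-115 + 10)))) - 27550/(-3136/3 - 49/3*(-138)) = 27362/(((½)/(-105))) - 27550/(-3136/3 + 2254) = 27362/(((½)*(-1/105))) - 27550/3626/3 = 27362/(-1/210) - 27550*3/3626 = 27362*(-210) - 41325/1813 = -5746020 - 41325/1813 = -10417575585/1813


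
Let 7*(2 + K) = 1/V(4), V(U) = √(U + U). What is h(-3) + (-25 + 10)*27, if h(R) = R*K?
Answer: -399 - 3*√2/28 ≈ -399.15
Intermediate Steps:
V(U) = √2*√U (V(U) = √(2*U) = √2*√U)
K = -2 + √2/28 (K = -2 + (1/(√2*√4))/7 = -2 + (1/(√2*2))/7 = -2 + (1/(2*√2))/7 = -2 + (1*(√2/4))/7 = -2 + (√2/4)/7 = -2 + √2/28 ≈ -1.9495)
h(R) = R*(-2 + √2/28)
h(-3) + (-25 + 10)*27 = (1/28)*(-3)*(-56 + √2) + (-25 + 10)*27 = (6 - 3*√2/28) - 15*27 = (6 - 3*√2/28) - 405 = -399 - 3*√2/28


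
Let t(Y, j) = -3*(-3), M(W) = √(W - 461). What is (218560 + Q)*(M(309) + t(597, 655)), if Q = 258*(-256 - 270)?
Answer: 745668 + 165704*I*√38 ≈ 7.4567e+5 + 1.0215e+6*I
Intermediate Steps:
Q = -135708 (Q = 258*(-526) = -135708)
M(W) = √(-461 + W)
t(Y, j) = 9
(218560 + Q)*(M(309) + t(597, 655)) = (218560 - 135708)*(√(-461 + 309) + 9) = 82852*(√(-152) + 9) = 82852*(2*I*√38 + 9) = 82852*(9 + 2*I*√38) = 745668 + 165704*I*√38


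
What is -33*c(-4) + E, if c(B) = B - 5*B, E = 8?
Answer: -520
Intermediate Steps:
c(B) = -4*B
-33*c(-4) + E = -(-132)*(-4) + 8 = -33*16 + 8 = -528 + 8 = -520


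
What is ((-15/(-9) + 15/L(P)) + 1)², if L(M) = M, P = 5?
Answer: 289/9 ≈ 32.111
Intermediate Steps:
((-15/(-9) + 15/L(P)) + 1)² = ((-15/(-9) + 15/5) + 1)² = ((-15*(-⅑) + 15*(⅕)) + 1)² = ((5/3 + 3) + 1)² = (14/3 + 1)² = (17/3)² = 289/9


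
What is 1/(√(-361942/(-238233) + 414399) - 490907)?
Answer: -116950247331/57411596342640308 - √23519285844127797/57411596342640308 ≈ -2.0397e-6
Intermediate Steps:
1/(√(-361942/(-238233) + 414399) - 490907) = 1/(√(-361942*(-1/238233) + 414399) - 490907) = 1/(√(361942/238233 + 414399) - 490907) = 1/(√(98723878909/238233) - 490907) = 1/(√23519285844127797/238233 - 490907) = 1/(-490907 + √23519285844127797/238233)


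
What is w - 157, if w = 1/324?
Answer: -50867/324 ≈ -157.00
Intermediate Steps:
w = 1/324 ≈ 0.0030864
w - 157 = 1/324 - 157 = -50867/324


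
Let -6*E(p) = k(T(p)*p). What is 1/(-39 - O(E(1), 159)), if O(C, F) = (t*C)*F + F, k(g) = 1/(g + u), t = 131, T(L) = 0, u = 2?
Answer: 4/6151 ≈ 0.00065030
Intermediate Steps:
k(g) = 1/(2 + g) (k(g) = 1/(g + 2) = 1/(2 + g))
E(p) = -1/12 (E(p) = -1/(6*(2 + 0*p)) = -1/(6*(2 + 0)) = -1/6/2 = -1/6*1/2 = -1/12)
O(C, F) = F + 131*C*F (O(C, F) = (131*C)*F + F = 131*C*F + F = F + 131*C*F)
1/(-39 - O(E(1), 159)) = 1/(-39 - 159*(1 + 131*(-1/12))) = 1/(-39 - 159*(1 - 131/12)) = 1/(-39 - 159*(-119)/12) = 1/(-39 - 1*(-6307/4)) = 1/(-39 + 6307/4) = 1/(6151/4) = 4/6151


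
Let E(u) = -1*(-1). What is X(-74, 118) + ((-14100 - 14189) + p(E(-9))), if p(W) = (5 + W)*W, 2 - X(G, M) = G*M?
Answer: -19549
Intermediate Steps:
E(u) = 1
X(G, M) = 2 - G*M
p(W) = W*(5 + W)
X(-74, 118) + ((-14100 - 14189) + p(E(-9))) = (2 - 1*(-74)*118) + ((-14100 - 14189) + 1*(5 + 1)) = (2 + 8732) + (-28289 + 1*6) = 8734 + (-28289 + 6) = 8734 - 28283 = -19549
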